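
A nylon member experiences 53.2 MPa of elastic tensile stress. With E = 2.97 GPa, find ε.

ε = σ/E = 53.2 / 2970 = 0.0179.

0.0179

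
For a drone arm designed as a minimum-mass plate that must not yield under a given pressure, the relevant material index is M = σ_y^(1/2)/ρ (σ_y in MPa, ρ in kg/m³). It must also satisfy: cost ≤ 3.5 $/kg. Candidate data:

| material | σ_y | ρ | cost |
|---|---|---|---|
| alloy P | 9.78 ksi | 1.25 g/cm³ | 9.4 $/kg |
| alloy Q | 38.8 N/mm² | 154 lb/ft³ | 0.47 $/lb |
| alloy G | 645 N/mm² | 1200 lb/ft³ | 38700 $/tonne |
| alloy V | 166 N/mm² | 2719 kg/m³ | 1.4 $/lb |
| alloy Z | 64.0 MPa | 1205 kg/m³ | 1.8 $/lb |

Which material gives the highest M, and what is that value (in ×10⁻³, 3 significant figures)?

Screen on constraints: cost ≤ 3.5 $/kg. Survivors: alloy Q, alloy V.
Putting every candidate on a common basis:
  alloy Q: σ_y = 38.80 MPa, ρ = 2467 kg/m³
  alloy V: σ_y = 166.0 MPa, ρ = 2719 kg/m³
  alloy V: M = 4.74×10⁻³
  alloy Q: M = 2.53×10⁻³
Alloy V has the largest M.

alloy V, M = 4.74×10⁻³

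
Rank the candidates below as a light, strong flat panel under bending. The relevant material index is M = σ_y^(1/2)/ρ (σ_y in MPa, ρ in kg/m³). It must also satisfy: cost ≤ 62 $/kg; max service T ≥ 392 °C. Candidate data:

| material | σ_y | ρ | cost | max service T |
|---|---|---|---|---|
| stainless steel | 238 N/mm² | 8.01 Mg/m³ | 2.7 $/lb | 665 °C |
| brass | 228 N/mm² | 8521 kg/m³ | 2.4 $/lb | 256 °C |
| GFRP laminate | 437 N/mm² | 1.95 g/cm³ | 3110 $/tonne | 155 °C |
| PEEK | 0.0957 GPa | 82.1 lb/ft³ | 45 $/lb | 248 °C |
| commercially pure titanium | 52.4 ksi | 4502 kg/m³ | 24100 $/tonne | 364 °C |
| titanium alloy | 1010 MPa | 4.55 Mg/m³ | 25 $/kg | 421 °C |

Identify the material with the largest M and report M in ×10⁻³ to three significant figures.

Screen on constraints: cost ≤ 62 $/kg; max service T ≥ 392 °C. Survivors: stainless steel, titanium alloy.
Convert each candidate to consistent units, then evaluate M:
  stainless steel: σ_y = 238.0 MPa, ρ = 8010 kg/m³
  titanium alloy: σ_y = 1010 MPa, ρ = 4550 kg/m³
  titanium alloy: M = 6.98×10⁻³
  stainless steel: M = 1.93×10⁻³
Highest index: titanium alloy.

titanium alloy, M = 6.98×10⁻³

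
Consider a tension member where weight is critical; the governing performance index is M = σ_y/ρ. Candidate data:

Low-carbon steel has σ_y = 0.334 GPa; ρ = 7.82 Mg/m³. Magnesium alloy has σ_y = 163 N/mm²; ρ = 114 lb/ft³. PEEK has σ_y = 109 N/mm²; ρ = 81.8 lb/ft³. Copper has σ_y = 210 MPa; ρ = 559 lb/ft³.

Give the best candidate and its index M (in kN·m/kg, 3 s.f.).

magnesium alloy, M = 89.3 kN·m/kg

In SI units:
  low-carbon steel: σ_y = 334.0 MPa, ρ = 7820 kg/m³
  magnesium alloy: σ_y = 163.0 MPa, ρ = 1826 kg/m³
  PEEK: σ_y = 109.0 MPa, ρ = 1310 kg/m³
  copper: σ_y = 210.0 MPa, ρ = 8954 kg/m³
  magnesium alloy: M = 89.3 kN·m/kg
  PEEK: M = 83.2 kN·m/kg
  low-carbon steel: M = 42.7 kN·m/kg
  copper: M = 23.5 kN·m/kg
Magnesium alloy has the largest M.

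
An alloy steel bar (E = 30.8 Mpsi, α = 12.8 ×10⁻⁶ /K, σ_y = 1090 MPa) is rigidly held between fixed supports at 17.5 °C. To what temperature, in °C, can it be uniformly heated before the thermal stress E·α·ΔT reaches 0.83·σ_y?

350 °C

E = 30.8 Mpsi = 212.4 GPa.
E·α·ΔT = 904.7 MPa ⇒ ΔT = 904.7 / (212.4×10³ × 12.8×10⁻⁶) = 332.8 K.
T = 17.5 + 332.8 = 350.3 °C.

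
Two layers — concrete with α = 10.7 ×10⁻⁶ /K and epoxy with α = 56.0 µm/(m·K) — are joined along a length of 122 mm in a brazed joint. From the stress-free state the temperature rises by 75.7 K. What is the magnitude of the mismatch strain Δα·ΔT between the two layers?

Δα = |10.7 − 56.0|×10⁻⁶/K = 45.3×10⁻⁶/K.
Mismatch strain = Δα·ΔT = 45.3×10⁻⁶ × 75.7 = 3.43×10⁻³.

3.43×10⁻³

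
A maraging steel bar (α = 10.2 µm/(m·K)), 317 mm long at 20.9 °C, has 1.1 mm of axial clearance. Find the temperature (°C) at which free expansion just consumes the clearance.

361 °C

α·L₀·ΔT = 1.1 mm ⇒ ΔT = 1.1 / (10.2×10⁻⁶ × 317.0) = 340.2 K.
T = 20.9 + 340.2 = 361.1 °C.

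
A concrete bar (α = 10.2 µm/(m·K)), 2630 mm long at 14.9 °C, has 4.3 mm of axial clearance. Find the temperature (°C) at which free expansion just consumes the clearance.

α·L₀·ΔT = 4.3 mm ⇒ ΔT = 4.3 / (10.2×10⁻⁶ × 2630.0) = 160.3 K.
T = 14.9 + 160.3 = 175.2 °C.

175 °C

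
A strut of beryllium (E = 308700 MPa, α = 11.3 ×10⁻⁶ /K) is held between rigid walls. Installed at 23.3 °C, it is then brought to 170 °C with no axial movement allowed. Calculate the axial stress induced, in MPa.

E = 308700 MPa = 308.7 GPa.
ΔT = 146.7 K. Constrained thermal stress σ = E·α·ΔT = 308.7×10³ MPa × 11.3×10⁻⁶ × 146.7 = 512 MPa (compressive).

512 MPa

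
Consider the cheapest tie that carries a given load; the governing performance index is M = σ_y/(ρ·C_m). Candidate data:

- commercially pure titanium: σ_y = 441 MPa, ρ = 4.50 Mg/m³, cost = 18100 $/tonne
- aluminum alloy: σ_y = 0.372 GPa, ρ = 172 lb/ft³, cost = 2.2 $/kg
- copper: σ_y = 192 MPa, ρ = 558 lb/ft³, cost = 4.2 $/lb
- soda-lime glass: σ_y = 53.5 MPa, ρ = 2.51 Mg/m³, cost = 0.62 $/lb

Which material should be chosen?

After converting to SI:
  commercially pure titanium: σ_y = 441.0 MPa, ρ = 4500 kg/m³, cost = 18.10 $/kg
  aluminum alloy: σ_y = 372.0 MPa, ρ = 2755 kg/m³, cost = 2.200 $/kg
  copper: σ_y = 192.0 MPa, ρ = 8938 kg/m³, cost = 9.259 $/kg
  soda-lime glass: σ_y = 53.50 MPa, ρ = 2510 kg/m³, cost = 1.367 $/kg
  aluminum alloy: M = 61.4 kN·m per $
  soda-lime glass: M = 15.6 kN·m per $
  commercially pure titanium: M = 5.41 kN·m per $
  copper: M = 2.32 kN·m per $
Aluminum alloy ranks first.

aluminum alloy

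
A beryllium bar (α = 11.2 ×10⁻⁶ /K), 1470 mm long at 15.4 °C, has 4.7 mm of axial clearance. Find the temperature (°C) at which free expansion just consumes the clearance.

α·L₀·ΔT = 4.7 mm ⇒ ΔT = 4.7 / (11.2×10⁻⁶ × 1470.0) = 285.5 K.
T = 15.4 + 285.5 = 300.9 °C.

301 °C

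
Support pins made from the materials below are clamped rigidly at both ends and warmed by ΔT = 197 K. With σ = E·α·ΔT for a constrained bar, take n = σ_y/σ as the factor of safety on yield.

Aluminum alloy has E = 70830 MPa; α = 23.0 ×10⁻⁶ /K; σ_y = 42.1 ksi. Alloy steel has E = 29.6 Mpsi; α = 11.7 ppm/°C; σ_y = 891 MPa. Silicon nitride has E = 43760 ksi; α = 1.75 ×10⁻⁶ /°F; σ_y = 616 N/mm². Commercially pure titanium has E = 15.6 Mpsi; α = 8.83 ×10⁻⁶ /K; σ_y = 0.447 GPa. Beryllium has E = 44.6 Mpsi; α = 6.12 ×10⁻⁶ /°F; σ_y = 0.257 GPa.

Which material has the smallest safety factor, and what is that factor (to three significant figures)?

Converting E to GPa, α to ×10⁻⁶/K, σ_y to MPa, then σ and n for each:
  aluminum alloy: E = 70.83, α = 23.0, σ_y = 290.3 → σ = 321 MPa, n = 0.904
  alloy steel: E = 204.1, α = 11.7, σ_y = 891.0 → σ = 470 MPa, n = 1.89
  silicon nitride: E = 301.7, α = 3.15, σ_y = 616.0 → σ = 187 MPa, n = 3.29
  commercially pure titanium: E = 107.6, α = 8.83, σ_y = 447.0 → σ = 187 MPa, n = 2.39
  beryllium: E = 307.5, α = 11.0, σ_y = 257.0 → σ = 667 MPa, n = 0.385
Beryllium has the lowest safety factor, n = 0.385.

beryllium, n = 0.385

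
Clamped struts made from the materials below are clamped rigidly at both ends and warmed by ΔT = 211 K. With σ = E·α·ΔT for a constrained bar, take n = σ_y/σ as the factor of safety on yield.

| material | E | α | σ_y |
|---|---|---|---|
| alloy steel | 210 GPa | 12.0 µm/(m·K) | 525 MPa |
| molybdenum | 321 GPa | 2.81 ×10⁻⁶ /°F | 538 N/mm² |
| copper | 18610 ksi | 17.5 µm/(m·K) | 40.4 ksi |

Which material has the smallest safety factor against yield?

With everything in SI (GPa, ×10⁻⁶/K, MPa):
  alloy steel: E = 210.0, α = 12.0, σ_y = 525.0 → σ = 532 MPa, n = 0.987
  molybdenum: E = 321.0, α = 5.06, σ_y = 538.0 → σ = 343 MPa, n = 1.57
  copper: E = 128.3, α = 17.5, σ_y = 278.5 → σ = 474 MPa, n = 0.588
Copper has the lowest safety factor, n = 0.588.

copper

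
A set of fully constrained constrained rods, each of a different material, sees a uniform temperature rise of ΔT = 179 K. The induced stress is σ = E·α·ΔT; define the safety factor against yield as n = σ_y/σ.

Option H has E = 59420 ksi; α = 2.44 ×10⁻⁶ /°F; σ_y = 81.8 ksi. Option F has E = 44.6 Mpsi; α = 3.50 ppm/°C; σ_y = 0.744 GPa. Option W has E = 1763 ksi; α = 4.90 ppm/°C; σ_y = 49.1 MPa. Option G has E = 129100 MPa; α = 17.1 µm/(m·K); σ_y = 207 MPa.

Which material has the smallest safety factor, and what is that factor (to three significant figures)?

Converting E to GPa, α to ×10⁻⁶/K, σ_y to MPa, then σ and n for each:
  option H: E = 409.7, α = 4.39, σ_y = 564.0 → σ = 322 MPa, n = 1.75
  option F: E = 307.5, α = 3.50, σ_y = 744.0 → σ = 193 MPa, n = 3.86
  option W: E = 12.16, α = 4.90, σ_y = 49.10 → σ = 10.7 MPa, n = 4.61
  option G: E = 129.1, α = 17.1, σ_y = 207.0 → σ = 395 MPa, n = 0.524
Option G has the lowest safety factor, n = 0.524.

option G, n = 0.524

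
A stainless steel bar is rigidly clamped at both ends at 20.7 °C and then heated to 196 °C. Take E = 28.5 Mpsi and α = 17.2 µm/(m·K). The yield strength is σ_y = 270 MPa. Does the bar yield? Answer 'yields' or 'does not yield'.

yields

E = 28.5 Mpsi = 196.5 GPa.
ΔT = 175.3 K. Constrained thermal stress σ = E·α·ΔT = 196.5×10³ MPa × 17.2×10⁻⁶ × 175.3 = 592 MPa (compressive).
Compare to σ_y = 270 MPa: σ ≥ σ_y, so it yields.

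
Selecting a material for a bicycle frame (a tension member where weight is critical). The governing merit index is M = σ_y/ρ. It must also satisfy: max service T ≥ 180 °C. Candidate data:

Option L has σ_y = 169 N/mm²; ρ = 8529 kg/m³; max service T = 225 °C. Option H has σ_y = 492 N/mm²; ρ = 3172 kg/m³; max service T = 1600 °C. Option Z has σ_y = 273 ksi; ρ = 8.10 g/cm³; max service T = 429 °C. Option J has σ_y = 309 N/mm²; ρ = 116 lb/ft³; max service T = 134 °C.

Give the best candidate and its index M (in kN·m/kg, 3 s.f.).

option Z, M = 232 kN·m/kg

Screen on constraints: max service T ≥ 180 °C. Survivors: option L, option H, option Z.
After converting to SI:
  option L: σ_y = 169.0 MPa, ρ = 8529 kg/m³
  option H: σ_y = 492.0 MPa, ρ = 3172 kg/m³
  option Z: σ_y = 1882 MPa, ρ = 8100 kg/m³
  option Z: M = 232 kN·m/kg
  option H: M = 155 kN·m/kg
  option L: M = 19.8 kN·m/kg
Option Z ranks first.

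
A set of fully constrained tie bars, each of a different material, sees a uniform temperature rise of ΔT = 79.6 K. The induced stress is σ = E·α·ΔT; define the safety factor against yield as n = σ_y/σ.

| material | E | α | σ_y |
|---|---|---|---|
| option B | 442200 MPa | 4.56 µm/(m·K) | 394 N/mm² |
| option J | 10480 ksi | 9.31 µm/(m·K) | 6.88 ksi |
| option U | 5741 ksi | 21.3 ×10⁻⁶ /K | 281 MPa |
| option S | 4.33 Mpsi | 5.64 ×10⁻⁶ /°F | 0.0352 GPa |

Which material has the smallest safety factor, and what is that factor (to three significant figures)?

option J, n = 0.886

In consistent units (E in GPa, α in ×10⁻⁶/K, σ_y in MPa):
  option B: E = 442.2, α = 4.56, σ_y = 394.0 → σ = 161 MPa, n = 2.45
  option J: E = 72.26, α = 9.31, σ_y = 47.44 → σ = 53.5 MPa, n = 0.886
  option U: E = 39.58, α = 21.3, σ_y = 281.0 → σ = 67.1 MPa, n = 4.19
  option S: E = 29.85, α = 10.2, σ_y = 35.20 → σ = 24.1 MPa, n = 1.46
The minimum is option J at n = 0.886.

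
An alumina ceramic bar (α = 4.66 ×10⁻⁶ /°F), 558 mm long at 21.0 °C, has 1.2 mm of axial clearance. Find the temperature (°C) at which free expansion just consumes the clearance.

277 °C

α = 4.66×10⁻⁶/°F × 9/5 = 8.39×10⁻⁶/K.
α·L₀·ΔT = 1.2 mm ⇒ ΔT = 1.2 / (8.39×10⁻⁶ × 558.0) = 256.4 K.
T = 21.0 + 256.4 = 277.4 °C.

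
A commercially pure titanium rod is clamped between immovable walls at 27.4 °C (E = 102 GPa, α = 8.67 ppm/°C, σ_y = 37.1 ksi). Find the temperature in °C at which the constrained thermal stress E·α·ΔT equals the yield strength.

σ_y = 37.1 ksi = 255.8 MPa.
E·α·ΔT = 255.8 MPa ⇒ ΔT = 255.8 / (102.0×10³ × 8.67×10⁻⁶) = 289.3 K.
T = 27.4 + 289.3 = 316.7 °C.

317 °C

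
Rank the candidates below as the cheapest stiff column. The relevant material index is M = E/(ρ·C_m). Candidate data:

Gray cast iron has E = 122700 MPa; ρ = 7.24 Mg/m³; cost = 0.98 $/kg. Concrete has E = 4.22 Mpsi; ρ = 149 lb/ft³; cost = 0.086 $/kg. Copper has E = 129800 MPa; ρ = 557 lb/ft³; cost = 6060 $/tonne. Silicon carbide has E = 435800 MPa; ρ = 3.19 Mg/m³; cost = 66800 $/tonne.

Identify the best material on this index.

In SI units:
  gray cast iron: E = 122.7 GPa, ρ = 7240 kg/m³, cost = 0.9800 $/kg
  concrete: E = 29.10 GPa, ρ = 2387 kg/m³, cost = 0.08600 $/kg
  copper: E = 129.8 GPa, ρ = 8922 kg/m³, cost = 6.060 $/kg
  silicon carbide: E = 435.8 GPa, ρ = 3190 kg/m³, cost = 66.80 $/kg
  concrete: M = 142 MN·m per $
  gray cast iron: M = 17.3 MN·m per $
  copper: M = 2.40 MN·m per $
  silicon carbide: M = 2.05 MN·m per $
The maximum is for concrete.

concrete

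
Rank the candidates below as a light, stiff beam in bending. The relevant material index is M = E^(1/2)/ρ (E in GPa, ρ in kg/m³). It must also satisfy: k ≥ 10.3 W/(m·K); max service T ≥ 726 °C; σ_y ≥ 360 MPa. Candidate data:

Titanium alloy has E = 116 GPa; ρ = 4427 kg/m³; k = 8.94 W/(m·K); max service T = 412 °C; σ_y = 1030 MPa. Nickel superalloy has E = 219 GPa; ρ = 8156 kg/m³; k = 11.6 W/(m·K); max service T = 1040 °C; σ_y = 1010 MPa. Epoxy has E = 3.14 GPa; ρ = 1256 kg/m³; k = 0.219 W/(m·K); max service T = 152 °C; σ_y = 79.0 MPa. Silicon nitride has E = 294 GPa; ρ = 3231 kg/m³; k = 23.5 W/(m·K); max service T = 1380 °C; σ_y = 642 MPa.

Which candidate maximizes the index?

silicon nitride

Screen on constraints: k ≥ 10.3 W/(m·K); max service T ≥ 726 °C; σ_y ≥ 360 MPa. Survivors: nickel superalloy, silicon nitride.
Computing M directly (units already consistent):
  silicon nitride: M = 5.31×10⁻³
  nickel superalloy: M = 1.81×10⁻³
The maximum is for silicon nitride.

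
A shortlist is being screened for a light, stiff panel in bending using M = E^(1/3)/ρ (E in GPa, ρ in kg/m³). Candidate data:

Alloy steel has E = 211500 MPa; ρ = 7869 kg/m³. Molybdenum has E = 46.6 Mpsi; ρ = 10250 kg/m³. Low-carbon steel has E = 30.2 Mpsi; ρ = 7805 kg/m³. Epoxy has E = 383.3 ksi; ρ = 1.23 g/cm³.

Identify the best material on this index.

epoxy

Putting every candidate on a common basis:
  alloy steel: E = 211.5 GPa, ρ = 7869 kg/m³
  molybdenum: E = 321.3 GPa, ρ = 10250 kg/m³
  low-carbon steel: E = 208.2 GPa, ρ = 7805 kg/m³
  epoxy: E = 2.643 GPa, ρ = 1230 kg/m³
  epoxy: M = 1.12×10⁻³
  low-carbon steel: M = 0.759×10⁻³
  alloy steel: M = 0.757×10⁻³
  molybdenum: M = 0.668×10⁻³
Highest index: epoxy.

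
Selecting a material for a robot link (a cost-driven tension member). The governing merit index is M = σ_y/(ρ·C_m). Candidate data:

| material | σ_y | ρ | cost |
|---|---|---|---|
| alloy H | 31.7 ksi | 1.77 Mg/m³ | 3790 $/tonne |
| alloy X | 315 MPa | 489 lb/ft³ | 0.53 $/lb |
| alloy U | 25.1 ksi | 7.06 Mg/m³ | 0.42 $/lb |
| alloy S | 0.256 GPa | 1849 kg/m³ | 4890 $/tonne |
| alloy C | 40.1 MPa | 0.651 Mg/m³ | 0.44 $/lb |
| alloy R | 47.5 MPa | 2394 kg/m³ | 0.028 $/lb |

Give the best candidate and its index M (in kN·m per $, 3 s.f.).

alloy R, M = 321 kN·m per $

Putting every candidate on a common basis:
  alloy H: σ_y = 218.6 MPa, ρ = 1770 kg/m³, cost = 3.790 $/kg
  alloy X: σ_y = 315.0 MPa, ρ = 7833 kg/m³, cost = 1.168 $/kg
  alloy U: σ_y = 173.1 MPa, ρ = 7060 kg/m³, cost = 0.9259 $/kg
  alloy S: σ_y = 256.0 MPa, ρ = 1849 kg/m³, cost = 4.890 $/kg
  alloy C: σ_y = 40.10 MPa, ρ = 651.0 kg/m³, cost = 0.9700 $/kg
  alloy R: σ_y = 47.50 MPa, ρ = 2394 kg/m³, cost = 0.06173 $/kg
  alloy R: M = 321 kN·m per $
  alloy C: M = 63.5 kN·m per $
  alloy X: M = 34.4 kN·m per $
  alloy H: M = 32.6 kN·m per $
  alloy S: M = 28.3 kN·m per $
  alloy U: M = 26.5 kN·m per $
Alloy R has the largest M.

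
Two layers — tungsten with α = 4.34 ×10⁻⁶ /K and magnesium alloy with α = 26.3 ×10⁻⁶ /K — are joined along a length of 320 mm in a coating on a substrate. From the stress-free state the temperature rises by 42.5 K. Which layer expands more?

α(tungsten) = 4.34×10⁻⁶/K vs α(magnesium alloy) = 26.3×10⁻⁶/K.
Higher α expands more for the same ΔT: magnesium alloy.

magnesium alloy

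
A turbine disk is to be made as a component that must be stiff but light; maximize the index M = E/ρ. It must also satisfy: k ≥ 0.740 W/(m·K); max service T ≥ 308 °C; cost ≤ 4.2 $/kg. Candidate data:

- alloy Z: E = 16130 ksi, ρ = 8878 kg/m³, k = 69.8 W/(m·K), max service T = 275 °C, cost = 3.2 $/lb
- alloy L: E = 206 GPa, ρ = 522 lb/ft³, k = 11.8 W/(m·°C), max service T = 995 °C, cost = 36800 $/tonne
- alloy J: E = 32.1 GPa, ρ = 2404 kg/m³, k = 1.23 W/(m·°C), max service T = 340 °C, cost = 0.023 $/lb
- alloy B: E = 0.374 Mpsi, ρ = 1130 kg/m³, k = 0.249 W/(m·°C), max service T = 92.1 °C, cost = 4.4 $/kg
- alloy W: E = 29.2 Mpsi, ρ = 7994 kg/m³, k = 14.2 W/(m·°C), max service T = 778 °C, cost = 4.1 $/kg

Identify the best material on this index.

Screen on constraints: k ≥ 0.740 W/(m·K); max service T ≥ 308 °C; cost ≤ 4.2 $/kg. Survivors: alloy J, alloy W.
Convert each candidate to consistent units, then evaluate M:
  alloy J: E = 32.10 GPa, ρ = 2404 kg/m³
  alloy W: E = 201.3 GPa, ρ = 7994 kg/m³
  alloy W: M = 25.2 MN·m/kg
  alloy J: M = 13.4 MN·m/kg
Alloy W has the largest M.

alloy W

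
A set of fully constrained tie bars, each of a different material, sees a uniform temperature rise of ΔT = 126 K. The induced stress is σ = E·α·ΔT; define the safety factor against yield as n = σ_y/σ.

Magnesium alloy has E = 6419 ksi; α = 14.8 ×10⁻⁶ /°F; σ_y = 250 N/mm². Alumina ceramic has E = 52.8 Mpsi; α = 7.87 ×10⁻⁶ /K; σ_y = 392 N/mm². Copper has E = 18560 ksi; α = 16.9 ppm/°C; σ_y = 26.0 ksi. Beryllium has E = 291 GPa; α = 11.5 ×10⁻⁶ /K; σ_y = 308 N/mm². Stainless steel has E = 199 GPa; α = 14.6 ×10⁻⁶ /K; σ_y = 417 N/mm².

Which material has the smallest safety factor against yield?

Per material, after unit conversion:
  magnesium alloy: E = 44.26, α = 26.6, σ_y = 250.0 → σ = 149 MPa, n = 1.68
  alumina ceramic: E = 364.0, α = 7.87, σ_y = 392.0 → σ = 361 MPa, n = 1.09
  copper: E = 128.0, α = 16.9, σ_y = 179.3 → σ = 272 MPa, n = 0.658
  beryllium: E = 291.0, α = 11.5, σ_y = 308.0 → σ = 422 MPa, n = 0.730
  stainless steel: E = 199.0, α = 14.6, σ_y = 417.0 → σ = 366 MPa, n = 1.14
Smallest n: copper with n = 0.658.

copper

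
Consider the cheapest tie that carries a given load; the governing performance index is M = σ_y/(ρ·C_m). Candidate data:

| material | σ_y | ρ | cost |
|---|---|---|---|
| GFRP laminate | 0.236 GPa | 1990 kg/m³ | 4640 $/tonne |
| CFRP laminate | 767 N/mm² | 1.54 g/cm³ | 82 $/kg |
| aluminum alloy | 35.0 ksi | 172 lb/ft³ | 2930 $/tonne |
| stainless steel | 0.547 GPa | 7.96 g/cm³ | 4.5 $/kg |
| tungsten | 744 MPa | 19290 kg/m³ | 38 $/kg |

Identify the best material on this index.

aluminum alloy

After converting to SI:
  GFRP laminate: σ_y = 236.0 MPa, ρ = 1990 kg/m³, cost = 4.640 $/kg
  CFRP laminate: σ_y = 767.0 MPa, ρ = 1540 kg/m³, cost = 82.00 $/kg
  aluminum alloy: σ_y = 241.3 MPa, ρ = 2755 kg/m³, cost = 2.930 $/kg
  stainless steel: σ_y = 547.0 MPa, ρ = 7960 kg/m³, cost = 4.500 $/kg
  tungsten: σ_y = 744.0 MPa, ρ = 19290 kg/m³, cost = 38.00 $/kg
  aluminum alloy: M = 29.9 kN·m per $
  GFRP laminate: M = 25.6 kN·m per $
  stainless steel: M = 15.3 kN·m per $
  CFRP laminate: M = 6.07 kN·m per $
  tungsten: M = 1.01 kN·m per $
Aluminum alloy has the largest M.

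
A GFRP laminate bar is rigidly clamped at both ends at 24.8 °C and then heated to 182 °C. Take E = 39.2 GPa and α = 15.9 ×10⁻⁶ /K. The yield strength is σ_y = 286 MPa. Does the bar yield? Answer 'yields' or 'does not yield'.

does not yield

ΔT = 157.2 K. Constrained thermal stress σ = E·α·ΔT = 39.20×10³ MPa × 15.9×10⁻⁶ × 157.2 = 98.0 MPa (compressive).
Compare to σ_y = 286 MPa: σ < σ_y, so it does not yield.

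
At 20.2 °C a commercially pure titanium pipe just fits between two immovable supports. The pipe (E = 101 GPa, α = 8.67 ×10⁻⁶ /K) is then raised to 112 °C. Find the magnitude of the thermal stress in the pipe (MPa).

80.4 MPa

ΔT = 91.80 K. Constrained thermal stress σ = E·α·ΔT = 101.0×10³ MPa × 8.67×10⁻⁶ × 91.80 = 80.4 MPa (compressive).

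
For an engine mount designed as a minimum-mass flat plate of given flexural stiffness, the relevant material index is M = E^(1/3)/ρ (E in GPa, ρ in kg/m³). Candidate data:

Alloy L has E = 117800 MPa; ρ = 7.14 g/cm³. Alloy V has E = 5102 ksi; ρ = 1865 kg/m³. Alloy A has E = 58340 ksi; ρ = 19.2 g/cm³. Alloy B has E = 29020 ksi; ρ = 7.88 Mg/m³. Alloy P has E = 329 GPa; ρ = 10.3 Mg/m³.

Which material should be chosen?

alloy V

Normalizing units and computing the index:
  alloy L: E = 117.8 GPa, ρ = 7140 kg/m³
  alloy V: E = 35.18 GPa, ρ = 1865 kg/m³
  alloy A: E = 402.2 GPa, ρ = 19200 kg/m³
  alloy B: E = 200.1 GPa, ρ = 7880 kg/m³
  alloy P: E = 329.0 GPa, ρ = 10300 kg/m³
  alloy V: M = 1.76×10⁻³
  alloy B: M = 0.742×10⁻³
  alloy L: M = 0.687×10⁻³
  alloy P: M = 0.670×10⁻³
  alloy A: M = 0.384×10⁻³
The maximum is for alloy V.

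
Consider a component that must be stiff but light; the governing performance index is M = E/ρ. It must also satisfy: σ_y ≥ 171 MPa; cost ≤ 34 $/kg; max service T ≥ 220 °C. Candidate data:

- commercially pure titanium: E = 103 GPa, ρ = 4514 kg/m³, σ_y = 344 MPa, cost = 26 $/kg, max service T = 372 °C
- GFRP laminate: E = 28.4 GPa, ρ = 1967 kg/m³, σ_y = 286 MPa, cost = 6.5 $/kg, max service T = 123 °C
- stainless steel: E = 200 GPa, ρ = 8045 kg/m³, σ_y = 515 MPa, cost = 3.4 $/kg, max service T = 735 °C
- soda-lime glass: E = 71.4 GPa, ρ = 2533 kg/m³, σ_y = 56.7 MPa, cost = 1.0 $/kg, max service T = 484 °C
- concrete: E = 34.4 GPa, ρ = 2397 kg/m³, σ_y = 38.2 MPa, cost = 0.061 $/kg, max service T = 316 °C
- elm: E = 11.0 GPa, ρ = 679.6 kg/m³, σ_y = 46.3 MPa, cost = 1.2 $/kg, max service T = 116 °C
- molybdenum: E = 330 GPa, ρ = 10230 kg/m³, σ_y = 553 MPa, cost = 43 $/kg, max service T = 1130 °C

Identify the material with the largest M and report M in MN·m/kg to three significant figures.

stainless steel, M = 24.9 MN·m/kg

Screen on constraints: σ_y ≥ 171 MPa; cost ≤ 34 $/kg; max service T ≥ 220 °C. Survivors: commercially pure titanium, stainless steel.
Per-candidate index values:
  stainless steel: M = 24.9 MN·m/kg
  commercially pure titanium: M = 22.8 MN·m/kg
Stainless steel ranks first.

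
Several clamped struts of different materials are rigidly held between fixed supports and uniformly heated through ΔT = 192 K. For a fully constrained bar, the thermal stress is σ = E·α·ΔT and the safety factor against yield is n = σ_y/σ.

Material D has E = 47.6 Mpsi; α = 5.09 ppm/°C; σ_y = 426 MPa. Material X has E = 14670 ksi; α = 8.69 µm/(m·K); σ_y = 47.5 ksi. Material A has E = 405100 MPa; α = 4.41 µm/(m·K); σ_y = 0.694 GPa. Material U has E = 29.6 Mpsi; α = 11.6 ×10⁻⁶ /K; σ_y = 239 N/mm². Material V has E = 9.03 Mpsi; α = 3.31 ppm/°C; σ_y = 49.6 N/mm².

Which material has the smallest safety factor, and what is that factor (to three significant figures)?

material U, n = 0.526

Per material, after unit conversion:
  material D: E = 328.2, α = 5.09, σ_y = 426.0 → σ = 321 MPa, n = 1.33
  material X: E = 101.1, α = 8.69, σ_y = 327.5 → σ = 169 MPa, n = 1.94
  material A: E = 405.1, α = 4.41, σ_y = 694.0 → σ = 343 MPa, n = 2.02
  material U: E = 204.1, α = 11.6, σ_y = 239.0 → σ = 455 MPa, n = 0.526
  material V: E = 62.26, α = 3.31, σ_y = 49.60 → σ = 39.6 MPa, n = 1.25
Material U has the lowest safety factor, n = 0.526.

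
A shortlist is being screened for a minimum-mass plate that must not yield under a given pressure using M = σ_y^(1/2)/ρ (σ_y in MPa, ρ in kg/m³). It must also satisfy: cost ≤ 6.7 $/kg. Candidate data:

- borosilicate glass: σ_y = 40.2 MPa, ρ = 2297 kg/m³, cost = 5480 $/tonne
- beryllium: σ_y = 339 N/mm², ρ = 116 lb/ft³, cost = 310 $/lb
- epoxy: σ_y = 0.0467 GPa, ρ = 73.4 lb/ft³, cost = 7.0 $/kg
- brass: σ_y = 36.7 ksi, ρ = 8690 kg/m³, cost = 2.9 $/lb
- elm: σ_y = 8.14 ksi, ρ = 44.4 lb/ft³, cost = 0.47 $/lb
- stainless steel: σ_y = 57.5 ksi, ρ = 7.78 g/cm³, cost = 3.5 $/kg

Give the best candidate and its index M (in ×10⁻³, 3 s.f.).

elm, M = 10.5×10⁻³

Screen on constraints: cost ≤ 6.7 $/kg. Survivors: borosilicate glass, brass, elm, stainless steel.
After converting to SI:
  borosilicate glass: σ_y = 40.20 MPa, ρ = 2297 kg/m³
  brass: σ_y = 253.0 MPa, ρ = 8690 kg/m³
  elm: σ_y = 56.12 MPa, ρ = 711.2 kg/m³
  stainless steel: σ_y = 396.4 MPa, ρ = 7780 kg/m³
  elm: M = 10.5×10⁻³
  borosilicate glass: M = 2.76×10⁻³
  stainless steel: M = 2.56×10⁻³
  brass: M = 1.83×10⁻³
The maximum is for elm.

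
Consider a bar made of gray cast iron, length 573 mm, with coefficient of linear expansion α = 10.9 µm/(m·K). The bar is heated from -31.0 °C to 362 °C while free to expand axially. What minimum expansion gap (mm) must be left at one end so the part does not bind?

ΔT = 362 − (-31.0) = 393.0 K.
ΔL = α·L₀·ΔT = 10.9×10⁻⁶ × 573 mm × 393.0 K = 2.45 mm.

2.45 mm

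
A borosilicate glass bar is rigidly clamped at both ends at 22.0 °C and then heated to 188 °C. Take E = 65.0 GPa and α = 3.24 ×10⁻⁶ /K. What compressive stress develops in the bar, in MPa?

ΔT = 166.0 K. Constrained thermal stress σ = E·α·ΔT = 65.00×10³ MPa × 3.24×10⁻⁶ × 166.0 = 35.0 MPa (compressive).

35.0 MPa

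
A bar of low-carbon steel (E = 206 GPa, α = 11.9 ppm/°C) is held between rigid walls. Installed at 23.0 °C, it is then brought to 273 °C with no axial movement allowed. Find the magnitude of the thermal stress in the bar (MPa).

ΔT = 250.0 K. Constrained thermal stress σ = E·α·ΔT = 206.0×10³ MPa × 11.9×10⁻⁶ × 250.0 = 613 MPa (compressive).

613 MPa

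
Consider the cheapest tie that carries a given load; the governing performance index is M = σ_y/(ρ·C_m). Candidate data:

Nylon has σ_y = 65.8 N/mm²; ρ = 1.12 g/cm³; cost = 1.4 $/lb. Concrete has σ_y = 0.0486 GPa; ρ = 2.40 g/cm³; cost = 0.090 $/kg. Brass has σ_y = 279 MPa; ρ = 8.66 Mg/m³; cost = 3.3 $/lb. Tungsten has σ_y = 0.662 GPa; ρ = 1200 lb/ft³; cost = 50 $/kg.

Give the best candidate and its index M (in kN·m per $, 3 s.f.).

concrete, M = 225 kN·m per $

In SI units:
  nylon: σ_y = 65.80 MPa, ρ = 1120 kg/m³, cost = 3.086 $/kg
  concrete: σ_y = 48.60 MPa, ρ = 2400 kg/m³, cost = 0.09000 $/kg
  brass: σ_y = 279.0 MPa, ρ = 8660 kg/m³, cost = 7.275 $/kg
  tungsten: σ_y = 662.0 MPa, ρ = 19220 kg/m³, cost = 50.00 $/kg
  concrete: M = 225 kN·m per $
  nylon: M = 19.0 kN·m per $
  brass: M = 4.43 kN·m per $
  tungsten: M = 0.689 kN·m per $
Concrete ranks first.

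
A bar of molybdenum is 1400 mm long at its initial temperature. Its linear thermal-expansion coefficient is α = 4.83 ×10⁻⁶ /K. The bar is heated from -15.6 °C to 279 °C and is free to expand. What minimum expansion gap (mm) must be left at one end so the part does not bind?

1.99 mm

ΔT = 279 − (-15.6) = 294.6 K.
ΔL = α·L₀·ΔT = 4.83×10⁻⁶ × 1400 mm × 294.6 K = 1.99 mm.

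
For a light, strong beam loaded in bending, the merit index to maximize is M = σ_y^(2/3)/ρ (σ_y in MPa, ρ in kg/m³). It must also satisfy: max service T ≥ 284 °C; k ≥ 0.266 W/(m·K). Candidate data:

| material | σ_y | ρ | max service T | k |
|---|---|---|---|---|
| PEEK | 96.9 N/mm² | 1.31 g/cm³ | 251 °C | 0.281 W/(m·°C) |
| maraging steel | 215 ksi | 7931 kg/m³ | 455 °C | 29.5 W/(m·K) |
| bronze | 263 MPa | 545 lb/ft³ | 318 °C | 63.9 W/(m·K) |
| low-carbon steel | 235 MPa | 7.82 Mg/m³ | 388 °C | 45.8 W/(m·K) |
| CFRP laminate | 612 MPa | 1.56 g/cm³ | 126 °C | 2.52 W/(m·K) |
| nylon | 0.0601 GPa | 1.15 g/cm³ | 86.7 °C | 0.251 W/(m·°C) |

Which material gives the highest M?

maraging steel

Screen on constraints: max service T ≥ 284 °C; k ≥ 0.266 W/(m·K). Survivors: maraging steel, bronze, low-carbon steel.
In SI units:
  maraging steel: σ_y = 1482 MPa, ρ = 7931 kg/m³
  bronze: σ_y = 263.0 MPa, ρ = 8730 kg/m³
  low-carbon steel: σ_y = 235.0 MPa, ρ = 7820 kg/m³
  maraging steel: M = 16.4×10⁻³
  low-carbon steel: M = 4.87×10⁻³
  bronze: M = 4.70×10⁻³
Maraging steel ranks first.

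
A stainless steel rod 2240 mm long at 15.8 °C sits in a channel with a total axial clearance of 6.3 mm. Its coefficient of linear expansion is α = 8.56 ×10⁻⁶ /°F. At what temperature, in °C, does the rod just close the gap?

α = 8.56×10⁻⁶/°F × 9/5 = 15.4×10⁻⁶/K.
α·L₀·ΔT = 6.3 mm ⇒ ΔT = 6.3 / (15.4×10⁻⁶ × 2240.0) = 182.5 K.
T = 15.8 + 182.5 = 198.3 °C.

198 °C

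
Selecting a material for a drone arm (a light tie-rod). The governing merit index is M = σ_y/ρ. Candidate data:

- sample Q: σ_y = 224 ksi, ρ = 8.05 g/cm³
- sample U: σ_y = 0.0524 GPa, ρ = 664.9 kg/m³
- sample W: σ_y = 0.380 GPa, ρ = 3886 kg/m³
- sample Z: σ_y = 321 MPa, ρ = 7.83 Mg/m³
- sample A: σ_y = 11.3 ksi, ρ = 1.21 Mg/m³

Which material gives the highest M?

sample Q

In SI units:
  sample Q: σ_y = 1544 MPa, ρ = 8050 kg/m³
  sample U: σ_y = 52.40 MPa, ρ = 664.9 kg/m³
  sample W: σ_y = 380.0 MPa, ρ = 3886 kg/m³
  sample Z: σ_y = 321.0 MPa, ρ = 7830 kg/m³
  sample A: σ_y = 77.91 MPa, ρ = 1210 kg/m³
  sample Q: M = 192 kN·m/kg
  sample W: M = 97.8 kN·m/kg
  sample U: M = 78.8 kN·m/kg
  sample A: M = 64.4 kN·m/kg
  sample Z: M = 41.0 kN·m/kg
Sample Q has the largest M.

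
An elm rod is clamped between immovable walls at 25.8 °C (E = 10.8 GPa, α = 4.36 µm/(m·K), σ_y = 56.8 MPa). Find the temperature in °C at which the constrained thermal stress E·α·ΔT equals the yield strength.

E·α·ΔT = 56.80 MPa ⇒ ΔT = 56.80 / (10.80×10³ × 4.36×10⁻⁶) = 1206 K.
T = 25.8 + 1206 = 1232 °C.

1230 °C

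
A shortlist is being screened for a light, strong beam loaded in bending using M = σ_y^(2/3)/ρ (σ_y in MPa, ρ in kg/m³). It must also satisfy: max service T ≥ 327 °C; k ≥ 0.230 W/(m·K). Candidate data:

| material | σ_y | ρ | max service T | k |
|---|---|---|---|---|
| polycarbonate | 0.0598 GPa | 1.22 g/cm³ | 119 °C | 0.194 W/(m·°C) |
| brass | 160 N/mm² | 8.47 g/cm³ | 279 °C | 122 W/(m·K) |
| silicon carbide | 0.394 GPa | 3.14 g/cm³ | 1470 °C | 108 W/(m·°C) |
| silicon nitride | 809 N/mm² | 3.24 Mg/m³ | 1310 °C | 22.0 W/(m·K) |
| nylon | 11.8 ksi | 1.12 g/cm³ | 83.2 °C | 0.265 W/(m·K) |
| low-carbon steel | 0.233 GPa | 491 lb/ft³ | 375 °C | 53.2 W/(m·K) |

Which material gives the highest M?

Screen on constraints: max service T ≥ 327 °C; k ≥ 0.230 W/(m·K). Survivors: silicon carbide, silicon nitride, low-carbon steel.
After converting to SI:
  silicon carbide: σ_y = 394.0 MPa, ρ = 3140 kg/m³
  silicon nitride: σ_y = 809.0 MPa, ρ = 3240 kg/m³
  low-carbon steel: σ_y = 233.0 MPa, ρ = 7865 kg/m³
  silicon nitride: M = 26.8×10⁻³
  silicon carbide: M = 17.1×10⁻³
  low-carbon steel: M = 4.81×10⁻³
Silicon nitride has the largest M.

silicon nitride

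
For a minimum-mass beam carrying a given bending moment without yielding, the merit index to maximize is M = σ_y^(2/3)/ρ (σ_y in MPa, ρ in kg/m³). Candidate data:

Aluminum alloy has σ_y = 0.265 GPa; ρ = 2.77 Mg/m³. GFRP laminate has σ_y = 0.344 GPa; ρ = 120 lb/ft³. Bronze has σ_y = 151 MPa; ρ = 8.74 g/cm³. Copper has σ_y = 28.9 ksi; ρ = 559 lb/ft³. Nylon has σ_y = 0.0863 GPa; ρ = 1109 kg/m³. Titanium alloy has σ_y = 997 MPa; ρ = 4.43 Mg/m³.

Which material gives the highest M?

Normalizing units and computing the index:
  aluminum alloy: σ_y = 265.0 MPa, ρ = 2770 kg/m³
  GFRP laminate: σ_y = 344.0 MPa, ρ = 1922 kg/m³
  bronze: σ_y = 151.0 MPa, ρ = 8740 kg/m³
  copper: σ_y = 199.3 MPa, ρ = 8954 kg/m³
  nylon: σ_y = 86.30 MPa, ρ = 1109 kg/m³
  titanium alloy: σ_y = 997.0 MPa, ρ = 4430 kg/m³
  GFRP laminate: M = 25.5×10⁻³
  titanium alloy: M = 22.5×10⁻³
  nylon: M = 17.6×10⁻³
  aluminum alloy: M = 14.9×10⁻³
  copper: M = 3.81×10⁻³
  bronze: M = 3.24×10⁻³
The maximum is for GFRP laminate.

GFRP laminate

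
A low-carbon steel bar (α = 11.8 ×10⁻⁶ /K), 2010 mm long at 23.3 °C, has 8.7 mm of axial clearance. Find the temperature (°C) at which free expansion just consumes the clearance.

390 °C

α·L₀·ΔT = 8.7 mm ⇒ ΔT = 8.7 / (11.8×10⁻⁶ × 2010.0) = 366.8 K.
T = 23.3 + 366.8 = 390.1 °C.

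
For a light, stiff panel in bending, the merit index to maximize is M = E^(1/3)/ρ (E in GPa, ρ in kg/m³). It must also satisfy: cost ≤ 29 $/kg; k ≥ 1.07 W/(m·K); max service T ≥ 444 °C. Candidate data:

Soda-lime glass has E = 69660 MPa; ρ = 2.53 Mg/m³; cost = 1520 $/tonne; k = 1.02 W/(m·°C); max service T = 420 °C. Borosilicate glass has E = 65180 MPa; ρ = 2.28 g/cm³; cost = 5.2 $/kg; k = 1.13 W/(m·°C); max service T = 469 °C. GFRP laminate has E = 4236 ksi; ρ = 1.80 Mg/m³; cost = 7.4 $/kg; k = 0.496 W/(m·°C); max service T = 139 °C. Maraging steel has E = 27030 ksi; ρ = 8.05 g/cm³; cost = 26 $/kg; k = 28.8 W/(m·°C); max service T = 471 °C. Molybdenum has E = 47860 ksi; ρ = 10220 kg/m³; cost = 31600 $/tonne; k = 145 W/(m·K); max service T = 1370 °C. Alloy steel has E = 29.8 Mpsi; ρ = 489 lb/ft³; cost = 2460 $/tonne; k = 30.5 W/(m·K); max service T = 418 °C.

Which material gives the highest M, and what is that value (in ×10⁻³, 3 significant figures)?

borosilicate glass, M = 1.77×10⁻³

Screen on constraints: cost ≤ 29 $/kg; k ≥ 1.07 W/(m·K); max service T ≥ 444 °C. Survivors: borosilicate glass, maraging steel.
After converting to SI:
  borosilicate glass: E = 65.18 GPa, ρ = 2280 kg/m³
  maraging steel: E = 186.4 GPa, ρ = 8050 kg/m³
  borosilicate glass: M = 1.77×10⁻³
  maraging steel: M = 0.710×10⁻³
The maximum is for borosilicate glass.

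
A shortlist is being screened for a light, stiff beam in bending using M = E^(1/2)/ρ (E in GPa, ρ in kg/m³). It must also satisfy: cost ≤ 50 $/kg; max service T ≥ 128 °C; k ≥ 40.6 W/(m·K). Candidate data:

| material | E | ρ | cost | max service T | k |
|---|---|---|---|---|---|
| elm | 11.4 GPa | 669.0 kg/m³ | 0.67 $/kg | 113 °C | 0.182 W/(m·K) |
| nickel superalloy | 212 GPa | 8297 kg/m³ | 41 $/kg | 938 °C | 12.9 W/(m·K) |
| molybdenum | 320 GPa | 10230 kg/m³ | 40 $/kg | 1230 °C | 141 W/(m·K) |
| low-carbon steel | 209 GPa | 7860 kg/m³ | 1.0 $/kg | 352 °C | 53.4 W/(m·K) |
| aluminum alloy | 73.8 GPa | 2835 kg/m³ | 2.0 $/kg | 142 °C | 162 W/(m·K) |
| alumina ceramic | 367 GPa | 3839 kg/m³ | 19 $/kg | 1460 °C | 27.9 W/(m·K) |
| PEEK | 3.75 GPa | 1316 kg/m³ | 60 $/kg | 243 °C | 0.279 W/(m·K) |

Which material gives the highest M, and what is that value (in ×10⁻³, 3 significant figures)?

aluminum alloy, M = 3.03×10⁻³

Screen on constraints: cost ≤ 50 $/kg; max service T ≥ 128 °C; k ≥ 40.6 W/(m·K). Survivors: molybdenum, low-carbon steel, aluminum alloy.
Per-candidate index values:
  aluminum alloy: M = 3.03×10⁻³
  low-carbon steel: M = 1.84×10⁻³
  molybdenum: M = 1.75×10⁻³
Aluminum alloy has the largest M.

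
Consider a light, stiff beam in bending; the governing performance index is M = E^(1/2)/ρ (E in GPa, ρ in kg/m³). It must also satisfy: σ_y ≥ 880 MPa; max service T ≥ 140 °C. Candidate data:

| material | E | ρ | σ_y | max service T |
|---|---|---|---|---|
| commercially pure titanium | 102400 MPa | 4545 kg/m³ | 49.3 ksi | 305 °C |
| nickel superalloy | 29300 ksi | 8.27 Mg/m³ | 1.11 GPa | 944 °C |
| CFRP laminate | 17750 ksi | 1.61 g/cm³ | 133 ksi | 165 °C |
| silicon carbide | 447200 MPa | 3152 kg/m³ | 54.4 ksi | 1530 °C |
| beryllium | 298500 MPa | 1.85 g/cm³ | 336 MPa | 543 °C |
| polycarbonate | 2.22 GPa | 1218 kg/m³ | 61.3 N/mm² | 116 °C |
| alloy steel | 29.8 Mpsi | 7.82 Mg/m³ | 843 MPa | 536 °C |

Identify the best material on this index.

Screen on constraints: σ_y ≥ 880 MPa; max service T ≥ 140 °C. Survivors: nickel superalloy, CFRP laminate.
Convert each candidate to consistent units, then evaluate M:
  nickel superalloy: E = 202.0 GPa, ρ = 8270 kg/m³
  CFRP laminate: E = 122.4 GPa, ρ = 1610 kg/m³
  CFRP laminate: M = 6.87×10⁻³
  nickel superalloy: M = 1.72×10⁻³
Highest index: CFRP laminate.

CFRP laminate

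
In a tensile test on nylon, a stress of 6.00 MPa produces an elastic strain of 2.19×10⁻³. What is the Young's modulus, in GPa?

E = σ/ε = 6.00 MPa / 2.19×10⁻³ = 2740 MPa = 2.74 GPa.

2.74 GPa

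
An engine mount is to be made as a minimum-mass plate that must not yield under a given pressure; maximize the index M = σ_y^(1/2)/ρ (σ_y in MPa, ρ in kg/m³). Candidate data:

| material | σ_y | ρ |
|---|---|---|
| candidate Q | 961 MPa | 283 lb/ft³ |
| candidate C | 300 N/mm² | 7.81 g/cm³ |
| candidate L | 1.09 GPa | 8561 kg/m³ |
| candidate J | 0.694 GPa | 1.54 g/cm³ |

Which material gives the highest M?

Convert each candidate to consistent units, then evaluate M:
  candidate Q: σ_y = 961.0 MPa, ρ = 4533 kg/m³
  candidate C: σ_y = 300.0 MPa, ρ = 7810 kg/m³
  candidate L: σ_y = 1090 MPa, ρ = 8561 kg/m³
  candidate J: σ_y = 694.0 MPa, ρ = 1540 kg/m³
  candidate J: M = 17.1×10⁻³
  candidate Q: M = 6.84×10⁻³
  candidate L: M = 3.86×10⁻³
  candidate C: M = 2.22×10⁻³
Candidate J ranks first.

candidate J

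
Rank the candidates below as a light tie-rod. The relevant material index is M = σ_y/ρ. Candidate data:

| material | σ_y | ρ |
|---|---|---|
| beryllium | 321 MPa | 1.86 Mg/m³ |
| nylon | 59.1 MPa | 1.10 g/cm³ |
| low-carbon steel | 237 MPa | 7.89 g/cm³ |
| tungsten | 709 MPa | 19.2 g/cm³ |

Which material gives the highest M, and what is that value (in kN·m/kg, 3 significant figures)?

beryllium, M = 173 kN·m/kg

Normalizing units and computing the index:
  beryllium: σ_y = 321.0 MPa, ρ = 1860 kg/m³
  nylon: σ_y = 59.10 MPa, ρ = 1100 kg/m³
  low-carbon steel: σ_y = 237.0 MPa, ρ = 7890 kg/m³
  tungsten: σ_y = 709.0 MPa, ρ = 19200 kg/m³
  beryllium: M = 173 kN·m/kg
  nylon: M = 53.7 kN·m/kg
  tungsten: M = 36.9 kN·m/kg
  low-carbon steel: M = 30.0 kN·m/kg
Beryllium has the largest M.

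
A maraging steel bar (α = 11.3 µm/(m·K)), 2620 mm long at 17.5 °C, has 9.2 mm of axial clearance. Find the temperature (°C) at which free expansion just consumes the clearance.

328 °C

α·L₀·ΔT = 9.2 mm ⇒ ΔT = 9.2 / (11.3×10⁻⁶ × 2620.0) = 310.7 K.
T = 17.5 + 310.7 = 328.2 °C.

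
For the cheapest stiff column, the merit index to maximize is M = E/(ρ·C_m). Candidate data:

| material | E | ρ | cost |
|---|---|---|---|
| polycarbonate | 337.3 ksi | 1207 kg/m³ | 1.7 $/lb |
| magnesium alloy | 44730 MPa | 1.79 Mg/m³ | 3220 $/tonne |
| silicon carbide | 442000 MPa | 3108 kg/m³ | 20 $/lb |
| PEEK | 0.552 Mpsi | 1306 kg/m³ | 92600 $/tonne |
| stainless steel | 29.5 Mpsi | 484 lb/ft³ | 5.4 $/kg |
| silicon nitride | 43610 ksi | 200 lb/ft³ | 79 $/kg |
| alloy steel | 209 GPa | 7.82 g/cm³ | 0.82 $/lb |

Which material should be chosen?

alloy steel

Putting every candidate on a common basis:
  polycarbonate: E = 2.326 GPa, ρ = 1207 kg/m³, cost = 3.748 $/kg
  magnesium alloy: E = 44.73 GPa, ρ = 1790 kg/m³, cost = 3.220 $/kg
  silicon carbide: E = 442.0 GPa, ρ = 3108 kg/m³, cost = 44.09 $/kg
  PEEK: E = 3.806 GPa, ρ = 1306 kg/m³, cost = 92.60 $/kg
  stainless steel: E = 203.4 GPa, ρ = 7753 kg/m³, cost = 5.400 $/kg
  silicon nitride: E = 300.7 GPa, ρ = 3204 kg/m³, cost = 79.00 $/kg
  alloy steel: E = 209.0 GPa, ρ = 7820 kg/m³, cost = 1.808 $/kg
  alloy steel: M = 14.8 MN·m per $
  magnesium alloy: M = 7.76 MN·m per $
  stainless steel: M = 4.86 MN·m per $
  silicon carbide: M = 3.23 MN·m per $
  silicon nitride: M = 1.19 MN·m per $
  polycarbonate: M = 0.514 MN·m per $
  PEEK: M = 0.0315 MN·m per $
Alloy steel has the largest M.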